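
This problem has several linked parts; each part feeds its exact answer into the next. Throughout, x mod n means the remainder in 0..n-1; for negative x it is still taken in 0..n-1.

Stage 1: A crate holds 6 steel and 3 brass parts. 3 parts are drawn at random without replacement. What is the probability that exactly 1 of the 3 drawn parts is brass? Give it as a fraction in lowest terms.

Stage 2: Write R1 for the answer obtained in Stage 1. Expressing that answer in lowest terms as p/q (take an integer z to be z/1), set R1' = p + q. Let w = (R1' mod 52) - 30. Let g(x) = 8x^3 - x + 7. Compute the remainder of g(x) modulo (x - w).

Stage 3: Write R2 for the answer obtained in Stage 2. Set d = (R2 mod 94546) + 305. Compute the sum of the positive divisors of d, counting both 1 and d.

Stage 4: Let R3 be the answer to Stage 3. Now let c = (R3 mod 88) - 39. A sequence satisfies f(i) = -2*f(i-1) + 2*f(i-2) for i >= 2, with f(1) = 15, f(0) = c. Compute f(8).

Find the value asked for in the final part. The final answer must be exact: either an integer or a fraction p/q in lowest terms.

8208

Stage 1: total draws C(9,3) = 84; favorable C(3,1)*C(6,2) = 45; P = 15/28; answer 15/28
Stage 2: R1 = 15/28; threaded value p + q = 43; w = 13; remainder = value at the root: 8*(13)^3 - 1*(13)^1 + 7 = (17576) + (-13) + (7) = 17570; answer 17570
Stage 3: R2 = 17570; d = 17875; 17875 = 5^3 * 11 * 13; sigma = (1 + 5 + 25 + 125) * (1 + 11) * (1 + 13) = 156 * 12 * 14 = 26208; answer 26208
Stage 4: R3 = 26208; c = 33; f(2) = -2*(15) + 2*(33) = 36; iterating: f(2)=36, f(3)=-42, f(4)=156, f(5)=-396, f(6)=1104, f(7)=-3000, f(8)=8208; answer 8208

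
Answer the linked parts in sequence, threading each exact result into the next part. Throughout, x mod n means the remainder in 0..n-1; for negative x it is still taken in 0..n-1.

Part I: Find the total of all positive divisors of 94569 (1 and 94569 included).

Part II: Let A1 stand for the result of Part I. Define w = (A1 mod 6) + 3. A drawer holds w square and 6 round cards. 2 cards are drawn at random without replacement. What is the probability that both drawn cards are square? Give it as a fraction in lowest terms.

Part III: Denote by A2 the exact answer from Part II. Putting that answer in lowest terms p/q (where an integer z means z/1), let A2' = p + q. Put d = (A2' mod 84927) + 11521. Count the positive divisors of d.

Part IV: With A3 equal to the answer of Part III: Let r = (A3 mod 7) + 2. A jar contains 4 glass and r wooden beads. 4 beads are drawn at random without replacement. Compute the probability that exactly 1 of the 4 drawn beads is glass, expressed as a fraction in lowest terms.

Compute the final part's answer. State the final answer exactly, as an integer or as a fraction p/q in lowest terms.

Part I: 94569 = 3 * 29 * 1087; sigma = (1 + 3) * (1 + 29) * (1 + 1087) = 4 * 30 * 1088 = 130560; answer 130560
Part II: A1 = 130560; w = 3; total draws C(9,2) = 36; favorable C(3,2) = 3; P = 1/12; answer 1/12
Part III: A2 = 1/12; threaded value p + q = 13; d = 11534; 11534 = 2 * 73 * 79; number of divisors = (1+1) * (1+1) * (1+1) = 8; answer 8
Part IV: A3 = 8; r = 3; total draws C(7,4) = 35; favorable C(4,1)*C(3,3) = 4; P = 4/35; answer 4/35

4/35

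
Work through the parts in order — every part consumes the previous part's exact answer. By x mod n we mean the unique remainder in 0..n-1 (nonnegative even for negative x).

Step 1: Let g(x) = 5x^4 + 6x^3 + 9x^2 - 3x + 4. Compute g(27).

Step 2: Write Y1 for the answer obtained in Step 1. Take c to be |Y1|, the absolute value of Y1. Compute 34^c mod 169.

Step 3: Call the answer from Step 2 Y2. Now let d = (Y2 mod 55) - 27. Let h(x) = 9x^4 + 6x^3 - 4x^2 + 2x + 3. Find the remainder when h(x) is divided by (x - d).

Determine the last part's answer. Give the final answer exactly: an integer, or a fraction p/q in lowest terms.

16

Step 1: 5*(27)^4 + 6*(27)^3 + 9*(27)^2 - 3*(27)^1 + 4 = (2657205) + (118098) + (6561) + (-81) + (4) = 2781787; answer 2781787
Step 2: Y1 = 2781787; c = 2781787; squarings mod 169: 34^1=34, 34^2=142, 34^4=53, 34^8=105, 34^16=40, 34^32=79, 34^64=157, 34^128=144, 34^256=118, 34^512=66, 34^1024=131, 34^2048=92, 34^4096=14, 34^8192=27, 34^16384=53, 34^32768=105, 34^65536=40, 34^131072=79, 34^262144=157, 34^524288=144, 34^1048576=118, 34^2097152=66; 34^2781787 = 34^1 * 34^2 * 34^8 * 34^16 * 34^64 * 34^512 * 34^4096 * 34^8192 * 34^16384 * 34^131072 * 34^524288 * 34^2097152 = 83 (mod 169); answer 83
Step 3: Y2 = 83; d = 1; remainder = value at the root: 9*(1)^4 + 6*(1)^3 - 4*(1)^2 + 2*(1)^1 + 3 = (9) + (6) + (-4) + (2) + (3) = 16; answer 16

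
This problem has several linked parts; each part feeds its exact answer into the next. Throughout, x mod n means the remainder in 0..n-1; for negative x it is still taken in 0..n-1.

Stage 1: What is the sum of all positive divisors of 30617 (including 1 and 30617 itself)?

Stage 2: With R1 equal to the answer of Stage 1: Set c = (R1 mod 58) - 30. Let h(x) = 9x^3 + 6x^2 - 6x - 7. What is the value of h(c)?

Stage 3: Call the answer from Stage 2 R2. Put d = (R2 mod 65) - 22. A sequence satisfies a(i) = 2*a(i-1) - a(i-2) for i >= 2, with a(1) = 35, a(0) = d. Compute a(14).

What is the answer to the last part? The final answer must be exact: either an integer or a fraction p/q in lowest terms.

Stage 1: 30617 = 17 * 1801; sigma = (1 + 17) * (1 + 1801) = 18 * 1802 = 32436; answer 32436
Stage 2: R1 = 32436; c = -16; 9*(-16)^3 + 6*(-16)^2 - 6*(-16)^1 - 7 = (-36864) + (1536) + (96) + (-7) = -35239; answer -35239
Stage 3: R2 = -35239; d = 34; a(2) = 2*(35) - 1*(34) = 36; iterating: a(2)=36, a(3)=37, a(4)=38, a(5)=39, a(6)=40, a(7)=41, a(8)=42, a(9)=43, a(10)=44, a(11)=45, a(12)=46, a(13)=47, a(14)=48; answer 48

48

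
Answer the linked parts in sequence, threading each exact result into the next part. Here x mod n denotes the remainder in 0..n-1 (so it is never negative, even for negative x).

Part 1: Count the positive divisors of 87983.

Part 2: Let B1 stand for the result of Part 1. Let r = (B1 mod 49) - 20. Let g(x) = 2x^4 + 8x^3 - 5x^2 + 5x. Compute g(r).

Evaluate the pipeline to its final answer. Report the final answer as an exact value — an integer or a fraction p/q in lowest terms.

Part 1: 87983 = 7 * 12569; number of divisors = (1+1) * (1+1) = 4; answer 4
Part 2: B1 = 4; r = -16; 2*(-16)^4 + 8*(-16)^3 - 5*(-16)^2 + 5*(-16)^1 = (131072) + (-32768) + (-1280) + (-80) = 96944; answer 96944

96944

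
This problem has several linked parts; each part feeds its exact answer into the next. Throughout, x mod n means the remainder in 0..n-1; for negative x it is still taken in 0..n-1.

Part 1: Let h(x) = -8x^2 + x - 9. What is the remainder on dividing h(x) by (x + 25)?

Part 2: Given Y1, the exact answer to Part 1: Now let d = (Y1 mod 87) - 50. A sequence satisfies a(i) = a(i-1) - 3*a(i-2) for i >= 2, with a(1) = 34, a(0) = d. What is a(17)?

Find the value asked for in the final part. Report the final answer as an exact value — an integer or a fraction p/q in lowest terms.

512104

Part 1: remainder = value at the root: -8*(-25)^2 + 1*(-25)^1 - 9 = (-5000) + (-25) + (-9) = -5034; answer -5034
Part 2: Y1 = -5034; d = -38; a(2) = 1*(34) - 3*(-38) = 148; iterating: a(2)=148, a(3)=46, a(4)=-398, a(5)=-536, a(6)=658, a(7)=2266, a(8)=292, a(9)=-6506, a(10)=-7382, a(11)=12136, a(12)=34282, a(13)=-2126, a(14)=-104972, a(15)=-98594, a(16)=216322, a(17)=512104; answer 512104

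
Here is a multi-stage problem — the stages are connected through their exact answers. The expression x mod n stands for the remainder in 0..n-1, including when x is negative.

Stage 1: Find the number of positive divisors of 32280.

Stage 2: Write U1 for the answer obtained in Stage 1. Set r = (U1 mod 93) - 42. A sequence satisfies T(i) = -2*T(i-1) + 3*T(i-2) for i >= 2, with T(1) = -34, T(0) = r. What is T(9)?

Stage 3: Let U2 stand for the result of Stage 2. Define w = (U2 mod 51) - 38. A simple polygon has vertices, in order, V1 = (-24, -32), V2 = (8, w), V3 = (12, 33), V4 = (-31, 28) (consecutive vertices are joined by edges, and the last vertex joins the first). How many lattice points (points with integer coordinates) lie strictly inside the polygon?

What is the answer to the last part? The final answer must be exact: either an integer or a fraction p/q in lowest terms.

Stage 1: 32280 = 2^3 * 3 * 5 * 269; number of divisors = (3+1) * (1+1) * (1+1) * (1+1) = 32; answer 32
Stage 2: U1 = 32; r = -10; T(2) = -2*(-34) + 3*(-10) = 38; iterating: T(2)=38, T(3)=-178, T(4)=470, T(5)=-1474, T(6)=4358, T(7)=-13138, T(8)=39350, T(9)=-118114; answer -118114
Stage 3: U2 = -118114; w = -36; cross terms: (-24*-36 - 8*-32)=1120, (8*33 - 12*-36)=696, (12*28 - -31*33)=1359, (-31*-32 - -24*28)=1664; twice the area = |4839| = 4839; area = 4839/2; boundary points = 4 + 1 + 1 + 1 = 7; strictly interior points = area - boundary/2 + 1 = 2417; answer 2417

2417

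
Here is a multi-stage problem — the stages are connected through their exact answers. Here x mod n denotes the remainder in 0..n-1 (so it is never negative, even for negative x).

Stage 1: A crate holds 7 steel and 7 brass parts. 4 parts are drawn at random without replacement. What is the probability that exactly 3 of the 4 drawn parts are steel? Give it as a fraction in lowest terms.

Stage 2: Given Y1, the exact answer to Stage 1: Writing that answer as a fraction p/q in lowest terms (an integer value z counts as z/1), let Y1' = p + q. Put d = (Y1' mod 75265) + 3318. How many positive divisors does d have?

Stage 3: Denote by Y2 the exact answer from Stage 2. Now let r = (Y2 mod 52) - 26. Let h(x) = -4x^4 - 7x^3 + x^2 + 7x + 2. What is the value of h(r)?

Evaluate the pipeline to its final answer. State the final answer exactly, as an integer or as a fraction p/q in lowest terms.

-32968

Stage 1: total draws C(14,4) = 1001; favorable C(7,3)*C(7,1) = 245; P = 35/143; answer 35/143
Stage 2: Y1 = 35/143; threaded value p + q = 178; d = 3496; 3496 = 2^3 * 19 * 23; number of divisors = (3+1) * (1+1) * (1+1) = 16; answer 16
Stage 3: Y2 = 16; r = -10; -4*(-10)^4 - 7*(-10)^3 + 1*(-10)^2 + 7*(-10)^1 + 2 = (-40000) + (7000) + (100) + (-70) + (2) = -32968; answer -32968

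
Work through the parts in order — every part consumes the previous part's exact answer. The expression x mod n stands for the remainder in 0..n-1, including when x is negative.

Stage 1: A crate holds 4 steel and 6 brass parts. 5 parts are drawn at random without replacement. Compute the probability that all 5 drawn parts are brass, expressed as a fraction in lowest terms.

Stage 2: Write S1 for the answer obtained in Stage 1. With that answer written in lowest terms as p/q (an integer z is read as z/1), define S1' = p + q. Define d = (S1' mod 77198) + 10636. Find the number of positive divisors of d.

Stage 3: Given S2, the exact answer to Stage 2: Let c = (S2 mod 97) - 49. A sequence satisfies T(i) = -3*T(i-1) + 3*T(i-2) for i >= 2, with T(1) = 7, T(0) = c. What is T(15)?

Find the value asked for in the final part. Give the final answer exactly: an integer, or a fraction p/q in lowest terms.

4468712409

Stage 1: total draws C(10,5) = 252; favorable C(6,5) = 6; P = 1/42; answer 1/42
Stage 2: S1 = 1/42; threaded value p + q = 43; d = 10679; 10679 = 59 * 181; number of divisors = (1+1) * (1+1) = 4; answer 4
Stage 3: S2 = 4; c = -45; T(2) = -3*(7) + 3*(-45) = -156; iterating: T(2)=-156, T(3)=489, T(4)=-1935, T(5)=7272, T(6)=-27621, T(7)=104679, T(8)=-396900, T(9)=1504737, T(10)=-5704911, T(11)=21628944, T(12)=-82001565, T(13)=310891527, T(14)=-1178679276, T(15)=4468712409; answer 4468712409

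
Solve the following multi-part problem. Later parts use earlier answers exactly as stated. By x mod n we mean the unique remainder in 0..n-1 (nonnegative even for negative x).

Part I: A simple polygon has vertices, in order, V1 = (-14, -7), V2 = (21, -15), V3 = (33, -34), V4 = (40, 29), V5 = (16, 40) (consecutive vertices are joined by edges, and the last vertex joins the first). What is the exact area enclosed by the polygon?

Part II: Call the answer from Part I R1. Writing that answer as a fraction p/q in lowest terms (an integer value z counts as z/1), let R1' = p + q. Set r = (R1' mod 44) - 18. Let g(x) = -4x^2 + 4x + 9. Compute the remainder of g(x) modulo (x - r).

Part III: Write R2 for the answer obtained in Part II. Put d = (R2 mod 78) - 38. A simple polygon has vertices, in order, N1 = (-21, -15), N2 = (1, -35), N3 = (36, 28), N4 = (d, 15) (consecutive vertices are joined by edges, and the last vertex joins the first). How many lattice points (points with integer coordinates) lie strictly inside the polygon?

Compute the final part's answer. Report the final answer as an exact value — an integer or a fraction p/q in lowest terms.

1291

Part I: cross terms: (-14*-15 - 21*-7)=357, (21*-34 - 33*-15)=-219, (33*29 - 40*-34)=2317, (40*40 - 16*29)=1136, (16*-7 - -14*40)=448; twice the area = |4039| = 4039; area = 4039/2; answer 4039/2
Part II: R1 = 4039/2; threaded value p + q = 4041; r = 19; remainder = value at the root: -4*(19)^2 + 4*(19)^1 + 9 = (-1444) + (76) + (9) = -1359; answer -1359
Part III: R2 = -1359; d = 7; cross terms: (-21*-35 - 1*-15)=750, (1*28 - 36*-35)=1288, (36*15 - 7*28)=344, (7*-15 - -21*15)=210; twice the area = |2592| = 2592; area = 1296; boundary points = 2 + 7 + 1 + 2 = 12; strictly interior points = area - boundary/2 + 1 = 1291; answer 1291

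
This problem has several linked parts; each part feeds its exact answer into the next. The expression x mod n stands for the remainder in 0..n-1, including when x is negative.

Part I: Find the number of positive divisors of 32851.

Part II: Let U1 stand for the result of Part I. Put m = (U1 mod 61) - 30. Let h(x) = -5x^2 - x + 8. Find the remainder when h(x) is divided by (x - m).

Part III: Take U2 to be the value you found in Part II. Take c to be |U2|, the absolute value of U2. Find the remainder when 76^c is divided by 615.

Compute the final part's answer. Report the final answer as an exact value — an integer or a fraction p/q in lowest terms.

61

Part I: 32851 = 7 * 13 * 19^2; number of divisors = (1+1) * (1+1) * (2+1) = 12; answer 12
Part II: U1 = 12; m = -18; remainder = value at the root: -5*(-18)^2 - 1*(-18)^1 + 8 = (-1620) + (18) + (8) = -1594; answer -1594
Part III: U2 = -1594; c = 1594; squarings mod 615: 76^1=76, 76^2=241, 76^4=271, 76^8=256, 76^16=346, 76^32=406, 76^64=16, 76^128=256, 76^256=346, 76^512=406, 76^1024=16; 76^1594 = 76^2 * 76^8 * 76^16 * 76^32 * 76^512 * 76^1024 = 61 (mod 615); answer 61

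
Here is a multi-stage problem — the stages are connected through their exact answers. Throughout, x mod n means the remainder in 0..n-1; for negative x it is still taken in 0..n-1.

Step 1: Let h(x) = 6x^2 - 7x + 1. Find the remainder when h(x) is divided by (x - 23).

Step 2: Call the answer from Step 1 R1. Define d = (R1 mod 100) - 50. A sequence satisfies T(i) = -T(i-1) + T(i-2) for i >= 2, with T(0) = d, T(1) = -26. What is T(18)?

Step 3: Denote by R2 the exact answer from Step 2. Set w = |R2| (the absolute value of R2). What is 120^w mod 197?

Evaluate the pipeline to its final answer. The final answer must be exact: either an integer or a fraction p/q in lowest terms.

Step 1: remainder = value at the root: 6*(23)^2 - 7*(23)^1 + 1 = (3174) + (-161) + (1) = 3014; answer 3014
Step 2: R1 = 3014; d = -36; T(2) = -1*(-26) + 1*(-36) = -10; iterating: T(2)=-10, T(3)=-16, T(4)=6, T(5)=-22, T(6)=28, T(7)=-50, T(8)=78, T(9)=-128, T(10)=206, T(11)=-334, T(12)=540, T(13)=-874, T(14)=1414, T(15)=-2288, T(16)=3702, T(17)=-5990, T(18)=9692; answer 9692
Step 3: R2 = 9692; w = 9692; squarings mod 197: 120^1=120, 120^2=19, 120^4=164, 120^8=104, 120^16=178, 120^32=164, 120^64=104, 120^128=178, 120^256=164, 120^512=104, 120^1024=178, 120^2048=164, 120^4096=104, 120^8192=178; 120^9692 = 120^4 * 120^8 * 120^16 * 120^64 * 120^128 * 120^256 * 120^1024 * 120^8192 = 164 (mod 197); answer 164

164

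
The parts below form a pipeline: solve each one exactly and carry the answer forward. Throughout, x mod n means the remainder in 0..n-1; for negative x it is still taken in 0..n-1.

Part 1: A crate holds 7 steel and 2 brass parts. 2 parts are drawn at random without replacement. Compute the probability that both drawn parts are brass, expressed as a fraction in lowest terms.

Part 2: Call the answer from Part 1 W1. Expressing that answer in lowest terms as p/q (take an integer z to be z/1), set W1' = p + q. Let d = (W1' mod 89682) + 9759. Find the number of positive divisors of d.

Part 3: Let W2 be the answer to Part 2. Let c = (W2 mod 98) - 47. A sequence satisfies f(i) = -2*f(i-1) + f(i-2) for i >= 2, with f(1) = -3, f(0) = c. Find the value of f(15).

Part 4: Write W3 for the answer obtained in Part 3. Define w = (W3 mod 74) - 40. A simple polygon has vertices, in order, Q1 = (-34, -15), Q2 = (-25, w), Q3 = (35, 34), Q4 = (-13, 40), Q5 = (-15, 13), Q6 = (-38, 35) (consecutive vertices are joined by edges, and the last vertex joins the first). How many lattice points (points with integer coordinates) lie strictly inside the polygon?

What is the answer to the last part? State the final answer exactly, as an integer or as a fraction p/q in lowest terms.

Part 1: total draws C(9,2) = 36; favorable C(2,2) = 1; P = 1/36; answer 1/36
Part 2: W1 = 1/36; threaded value p + q = 37; d = 9796; 9796 = 2^2 * 31 * 79; number of divisors = (2+1) * (1+1) * (1+1) = 12; answer 12
Part 3: W2 = 12; c = -35; f(2) = -2*(-3) + 1*(-35) = -29; iterating: f(2)=-29, f(3)=55, f(4)=-139, f(5)=333, f(6)=-805, f(7)=1943, f(8)=-4691, f(9)=11325, f(10)=-27341, f(11)=66007, f(12)=-159355, f(13)=384717, f(14)=-928789, f(15)=2242295; answer 2242295
Part 4: W3 = 2242295; w = -19; cross terms: (-34*-19 - -25*-15)=271, (-25*34 - 35*-19)=-185, (35*40 - -13*34)=1842, (-13*13 - -15*40)=431, (-15*35 - -38*13)=-31, (-38*-15 - -34*35)=1760; twice the area = |4088| = 4088; area = 2044; boundary points = 1 + 1 + 6 + 1 + 1 + 2 = 12; strictly interior points = area - boundary/2 + 1 = 2039; answer 2039

2039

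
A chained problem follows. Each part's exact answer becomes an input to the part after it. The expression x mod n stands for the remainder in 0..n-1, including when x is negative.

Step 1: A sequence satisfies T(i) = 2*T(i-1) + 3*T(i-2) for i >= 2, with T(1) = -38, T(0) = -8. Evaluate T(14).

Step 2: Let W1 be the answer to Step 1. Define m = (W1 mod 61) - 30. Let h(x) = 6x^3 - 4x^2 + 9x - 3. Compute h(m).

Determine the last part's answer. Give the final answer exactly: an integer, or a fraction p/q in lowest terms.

Step 1: T(2) = 2*(-38) + 3*(-8) = -100; iterating: T(2)=-100, T(3)=-314, T(4)=-928, T(5)=-2798, T(6)=-8380, T(7)=-25154, T(8)=-75448, T(9)=-226358, T(10)=-679060, T(11)=-2037194, T(12)=-6111568, T(13)=-18334718, T(14)=-55004140; answer -55004140
Step 2: W1 = -55004140; m = 18; 6*(18)^3 - 4*(18)^2 + 9*(18)^1 - 3 = (34992) + (-1296) + (162) + (-3) = 33855; answer 33855

33855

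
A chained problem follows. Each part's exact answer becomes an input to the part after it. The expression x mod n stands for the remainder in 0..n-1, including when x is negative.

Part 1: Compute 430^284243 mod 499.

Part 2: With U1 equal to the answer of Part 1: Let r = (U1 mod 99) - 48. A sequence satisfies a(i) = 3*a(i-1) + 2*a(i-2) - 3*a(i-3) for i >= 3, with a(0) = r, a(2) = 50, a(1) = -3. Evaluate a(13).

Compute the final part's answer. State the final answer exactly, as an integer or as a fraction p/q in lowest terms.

40727007

Part 1: squarings mod 499: 430^1=430, 430^2=270, 430^4=46, 430^8=120, 430^16=428, 430^32=51, 430^64=106, 430^128=258, 430^256=197, 430^512=386, 430^1024=294, 430^2048=109, 430^4096=404, 430^8192=43, 430^16384=352, 430^32768=152, 430^65536=150, 430^131072=45, 430^262144=29; 430^284243 = 430^1 * 430^2 * 430^16 * 430^64 * 430^512 * 430^1024 * 430^4096 * 430^16384 * 430^262144 = 218 (mod 499); answer 218
Part 2: U1 = 218; r = -28; a(3) = 3*(50) + 2*(-3) - 3*(-28) = 228; iterating: a(3)=228, a(4)=793, a(5)=2685, a(6)=8957, a(7)=29862, a(8)=99445, a(9)=331188, a(10)=1102868, a(11)=3672645, a(12)=12230107, a(13)=40727007; answer 40727007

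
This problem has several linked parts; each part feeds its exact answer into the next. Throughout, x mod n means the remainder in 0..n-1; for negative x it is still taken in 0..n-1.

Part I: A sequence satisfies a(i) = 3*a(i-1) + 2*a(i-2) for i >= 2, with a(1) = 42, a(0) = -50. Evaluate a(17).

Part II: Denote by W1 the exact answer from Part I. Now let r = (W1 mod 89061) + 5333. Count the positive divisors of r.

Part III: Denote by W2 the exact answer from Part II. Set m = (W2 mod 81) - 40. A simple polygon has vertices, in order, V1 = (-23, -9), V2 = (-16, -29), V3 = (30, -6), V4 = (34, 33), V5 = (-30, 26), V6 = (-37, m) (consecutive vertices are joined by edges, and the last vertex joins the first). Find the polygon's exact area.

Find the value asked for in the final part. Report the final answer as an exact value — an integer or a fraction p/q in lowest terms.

3038

Part I: a(2) = 3*(42) + 2*(-50) = 26; iterating: a(2)=26, a(3)=162, a(4)=538, a(5)=1938, a(6)=6890, a(7)=24546, a(8)=87418, a(9)=311346, a(10)=1108874, a(11)=3949314, a(12)=14065690, a(13)=50095698, a(14)=178418474, a(15)=635446818, a(16)=2263177402, a(17)=8060425842; answer 8060425842
Part II: W1 = 8060425842; r = 54431; 54431 = 13 * 53 * 79; number of divisors = (1+1) * (1+1) * (1+1) = 8; answer 8
Part III: W2 = 8; m = -32; cross terms: (-23*-29 - -16*-9)=523, (-16*-6 - 30*-29)=966, (30*33 - 34*-6)=1194, (34*26 - -30*33)=1874, (-30*-32 - -37*26)=1922, (-37*-9 - -23*-32)=-403; twice the area = |6076| = 6076; area = 3038; answer 3038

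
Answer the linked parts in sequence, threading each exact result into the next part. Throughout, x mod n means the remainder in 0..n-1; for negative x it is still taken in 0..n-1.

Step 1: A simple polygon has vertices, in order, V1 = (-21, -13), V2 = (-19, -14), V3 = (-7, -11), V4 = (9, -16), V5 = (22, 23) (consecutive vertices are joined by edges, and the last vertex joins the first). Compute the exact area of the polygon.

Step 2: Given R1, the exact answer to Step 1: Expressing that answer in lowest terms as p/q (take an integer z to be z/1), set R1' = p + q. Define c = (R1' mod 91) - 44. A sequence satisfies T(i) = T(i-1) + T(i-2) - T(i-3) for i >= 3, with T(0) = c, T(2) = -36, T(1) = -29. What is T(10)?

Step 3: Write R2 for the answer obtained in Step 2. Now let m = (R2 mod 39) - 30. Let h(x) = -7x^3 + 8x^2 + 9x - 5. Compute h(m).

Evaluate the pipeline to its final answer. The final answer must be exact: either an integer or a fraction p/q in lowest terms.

Step 1: cross terms: (-21*-14 - -19*-13)=47, (-19*-11 - -7*-14)=111, (-7*-16 - 9*-11)=211, (9*23 - 22*-16)=559, (22*-13 - -21*23)=197; twice the area = |1125| = 1125; area = 1125/2; answer 1125/2
Step 2: R1 = 1125/2; threaded value p + q = 1127; c = -9; T(3) = 1*(-36) + 1*(-29) - 1*(-9) = -56; iterating: T(3)=-56, T(4)=-63, T(5)=-83, T(6)=-90, T(7)=-110, T(8)=-117, T(9)=-137, T(10)=-144; answer -144
Step 3: R2 = -144; m = -18; -7*(-18)^3 + 8*(-18)^2 + 9*(-18)^1 - 5 = (40824) + (2592) + (-162) + (-5) = 43249; answer 43249

43249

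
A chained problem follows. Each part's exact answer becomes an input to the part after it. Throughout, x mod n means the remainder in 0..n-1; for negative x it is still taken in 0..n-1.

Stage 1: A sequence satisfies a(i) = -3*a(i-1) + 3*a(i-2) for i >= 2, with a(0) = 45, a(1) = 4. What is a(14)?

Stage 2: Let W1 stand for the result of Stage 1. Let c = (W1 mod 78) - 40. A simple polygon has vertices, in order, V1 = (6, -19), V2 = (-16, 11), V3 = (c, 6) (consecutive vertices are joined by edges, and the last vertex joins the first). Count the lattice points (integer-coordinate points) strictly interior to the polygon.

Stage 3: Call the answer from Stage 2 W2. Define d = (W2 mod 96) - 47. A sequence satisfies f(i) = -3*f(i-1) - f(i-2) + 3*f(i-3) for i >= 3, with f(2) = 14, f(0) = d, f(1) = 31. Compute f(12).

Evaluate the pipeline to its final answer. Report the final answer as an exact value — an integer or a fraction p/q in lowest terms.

5974

Stage 1: a(2) = -3*(4) + 3*(45) = 123; iterating: a(2)=123, a(3)=-357, a(4)=1440, a(5)=-5391, a(6)=20493, a(7)=-77652, a(8)=294435, a(9)=-1116261, a(10)=4232088, a(11)=-16045047, a(12)=60831405, a(13)=-230629356, a(14)=874382283; answer 874382283
Stage 2: W1 = 874382283; c = -19; cross terms: (6*11 - -16*-19)=-238, (-16*6 - -19*11)=113, (-19*-19 - 6*6)=325; twice the area = |200| = 200; area = 100; boundary points = 2 + 1 + 25 = 28; strictly interior points = area - boundary/2 + 1 = 87; answer 87
Stage 3: W2 = 87; d = 40; f(3) = -3*(14) - 1*(31) + 3*(40) = 47; iterating: f(3)=47, f(4)=-62, f(5)=181, f(6)=-340, f(7)=653, f(8)=-1076, f(9)=1555, f(10)=-1630, f(11)=107, f(12)=5974; answer 5974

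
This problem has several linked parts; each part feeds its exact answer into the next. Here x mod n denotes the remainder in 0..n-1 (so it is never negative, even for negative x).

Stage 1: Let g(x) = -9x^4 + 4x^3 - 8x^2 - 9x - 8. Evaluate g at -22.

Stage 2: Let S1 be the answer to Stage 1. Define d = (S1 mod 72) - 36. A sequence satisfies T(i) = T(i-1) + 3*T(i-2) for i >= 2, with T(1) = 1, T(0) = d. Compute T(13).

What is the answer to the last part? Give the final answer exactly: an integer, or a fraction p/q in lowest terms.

-244511

Stage 1: -9*(-22)^4 + 4*(-22)^3 - 8*(-22)^2 - 9*(-22)^1 - 8 = (-2108304) + (-42592) + (-3872) + (198) + (-8) = -2154578; answer -2154578
Stage 2: S1 = -2154578; d = -14; T(2) = 1*(1) + 3*(-14) = -41; iterating: T(2)=-41, T(3)=-38, T(4)=-161, T(5)=-275, T(6)=-758, T(7)=-1583, T(8)=-3857, T(9)=-8606, T(10)=-20177, T(11)=-45995, T(12)=-106526, T(13)=-244511; answer -244511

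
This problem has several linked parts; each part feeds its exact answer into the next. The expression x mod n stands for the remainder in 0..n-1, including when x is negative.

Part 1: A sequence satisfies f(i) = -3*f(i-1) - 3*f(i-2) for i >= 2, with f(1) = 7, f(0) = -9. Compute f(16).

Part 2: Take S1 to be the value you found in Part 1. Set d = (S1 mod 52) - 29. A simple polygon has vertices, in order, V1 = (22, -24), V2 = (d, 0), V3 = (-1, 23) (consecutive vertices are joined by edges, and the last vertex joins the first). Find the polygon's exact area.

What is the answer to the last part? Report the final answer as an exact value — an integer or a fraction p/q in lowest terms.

Part 1: f(2) = -3*(7) - 3*(-9) = 6; iterating: f(2)=6, f(3)=-39, f(4)=99, f(5)=-180, f(6)=243, f(7)=-189, f(8)=-162, f(9)=1053, f(10)=-2673, f(11)=4860, f(12)=-6561, f(13)=5103, f(14)=4374, f(15)=-28431, f(16)=72171; answer 72171
Part 2: S1 = 72171; d = 18; cross terms: (22*0 - 18*-24)=432, (18*23 - -1*0)=414, (-1*-24 - 22*23)=-482; twice the area = |364| = 364; area = 182; answer 182

182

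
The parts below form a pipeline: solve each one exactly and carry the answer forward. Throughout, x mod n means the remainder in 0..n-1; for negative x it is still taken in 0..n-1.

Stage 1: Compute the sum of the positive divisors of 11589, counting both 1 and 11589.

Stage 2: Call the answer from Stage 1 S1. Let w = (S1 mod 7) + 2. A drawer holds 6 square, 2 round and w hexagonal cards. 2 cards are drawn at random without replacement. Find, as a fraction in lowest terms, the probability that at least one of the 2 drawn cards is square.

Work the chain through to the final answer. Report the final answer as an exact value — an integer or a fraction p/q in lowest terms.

Stage 1: 11589 = 3 * 3863; sigma = (1 + 3) * (1 + 3863) = 4 * 3864 = 15456; answer 15456
Stage 2: S1 = 15456; w = 2; total draws C(10,2) = 45; complement C(4,2) = 6; favorable 45 - 6 = 39; P = 13/15; answer 13/15

13/15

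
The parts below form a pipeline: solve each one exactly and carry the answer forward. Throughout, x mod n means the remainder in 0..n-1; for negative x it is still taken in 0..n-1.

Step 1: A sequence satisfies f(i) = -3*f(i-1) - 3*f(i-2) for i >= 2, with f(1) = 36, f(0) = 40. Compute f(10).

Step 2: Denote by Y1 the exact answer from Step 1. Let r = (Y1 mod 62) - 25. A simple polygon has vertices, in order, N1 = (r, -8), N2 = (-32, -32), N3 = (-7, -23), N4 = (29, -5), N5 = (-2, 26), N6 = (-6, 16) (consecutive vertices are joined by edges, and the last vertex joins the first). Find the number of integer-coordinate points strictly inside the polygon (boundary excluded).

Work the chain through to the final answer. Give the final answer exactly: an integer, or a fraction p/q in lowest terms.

Step 1: f(2) = -3*(36) - 3*(40) = -228; iterating: f(2)=-228, f(3)=576, f(4)=-1044, f(5)=1404, f(6)=-1080, f(7)=-972, f(8)=6156, f(9)=-15552, f(10)=28188; answer 28188
Step 2: Y1 = 28188; r = 15; cross terms: (15*-32 - -32*-8)=-736, (-32*-23 - -7*-32)=512, (-7*-5 - 29*-23)=702, (29*26 - -2*-5)=744, (-2*16 - -6*26)=124, (-6*-8 - 15*16)=-192; twice the area = |1154| = 1154; area = 577; boundary points = 1 + 1 + 18 + 31 + 2 + 3 = 56; strictly interior points = area - boundary/2 + 1 = 550; answer 550

550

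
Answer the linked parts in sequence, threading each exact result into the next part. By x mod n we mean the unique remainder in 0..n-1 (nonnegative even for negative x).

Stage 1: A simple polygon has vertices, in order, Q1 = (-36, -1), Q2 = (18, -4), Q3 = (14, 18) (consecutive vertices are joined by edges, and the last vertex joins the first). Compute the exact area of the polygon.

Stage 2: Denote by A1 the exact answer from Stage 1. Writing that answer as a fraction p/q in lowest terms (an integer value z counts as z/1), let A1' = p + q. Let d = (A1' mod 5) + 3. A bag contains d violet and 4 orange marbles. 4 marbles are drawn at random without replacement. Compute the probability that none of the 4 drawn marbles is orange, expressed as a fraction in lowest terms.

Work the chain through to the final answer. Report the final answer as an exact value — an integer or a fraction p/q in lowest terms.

Stage 1: cross terms: (-36*-4 - 18*-1)=162, (18*18 - 14*-4)=380, (14*-1 - -36*18)=634; twice the area = |1176| = 1176; area = 588; answer 588
Stage 2: A1 = 588; threaded value p + q = 589; d = 7; total draws C(11,4) = 330; favorable C(7,4) = 35; P = 7/66; answer 7/66

7/66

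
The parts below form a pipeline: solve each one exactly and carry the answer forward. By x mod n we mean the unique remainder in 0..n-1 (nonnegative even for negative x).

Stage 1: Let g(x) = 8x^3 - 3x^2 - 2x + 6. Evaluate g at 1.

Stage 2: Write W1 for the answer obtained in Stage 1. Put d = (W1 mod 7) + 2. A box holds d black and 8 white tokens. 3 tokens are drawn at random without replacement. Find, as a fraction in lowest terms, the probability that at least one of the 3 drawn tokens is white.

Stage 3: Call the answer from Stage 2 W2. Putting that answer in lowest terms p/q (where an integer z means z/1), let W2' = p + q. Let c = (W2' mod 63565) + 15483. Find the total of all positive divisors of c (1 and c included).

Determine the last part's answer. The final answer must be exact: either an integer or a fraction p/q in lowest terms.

29250

Stage 1: 8*(1)^3 - 3*(1)^2 - 2*(1)^1 + 6 = (8) + (-3) + (-2) + (6) = 9; answer 9
Stage 2: W1 = 9; d = 4; total draws C(12,3) = 220; complement C(4,3) = 4; favorable 220 - 4 = 216; P = 54/55; answer 54/55
Stage 3: W2 = 54/55; threaded value p + q = 109; c = 15592; 15592 = 2^3 * 1949; sigma = (1 + 2 + 4 + 8) * (1 + 1949) = 15 * 1950 = 29250; answer 29250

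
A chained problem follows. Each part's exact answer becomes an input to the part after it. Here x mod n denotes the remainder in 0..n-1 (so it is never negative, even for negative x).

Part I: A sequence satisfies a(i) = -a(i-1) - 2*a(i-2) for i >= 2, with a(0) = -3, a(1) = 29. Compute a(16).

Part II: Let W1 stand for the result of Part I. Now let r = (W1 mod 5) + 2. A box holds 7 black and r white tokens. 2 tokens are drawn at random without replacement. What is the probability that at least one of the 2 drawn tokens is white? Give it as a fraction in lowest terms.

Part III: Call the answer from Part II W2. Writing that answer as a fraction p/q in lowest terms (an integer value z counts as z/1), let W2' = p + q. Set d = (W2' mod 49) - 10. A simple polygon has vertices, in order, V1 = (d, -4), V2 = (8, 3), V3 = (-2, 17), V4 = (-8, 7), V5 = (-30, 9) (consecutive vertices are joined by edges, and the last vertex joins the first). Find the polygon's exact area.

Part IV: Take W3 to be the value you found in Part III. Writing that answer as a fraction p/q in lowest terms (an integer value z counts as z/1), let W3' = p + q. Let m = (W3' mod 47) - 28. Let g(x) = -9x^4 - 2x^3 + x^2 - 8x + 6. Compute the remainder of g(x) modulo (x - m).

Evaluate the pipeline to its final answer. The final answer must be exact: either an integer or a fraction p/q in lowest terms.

-2442

Part I: a(2) = -1*(29) - 2*(-3) = -23; iterating: a(2)=-23, a(3)=-35, a(4)=81, a(5)=-11, a(6)=-151, a(7)=173, a(8)=129, a(9)=-475, a(10)=217, a(11)=733, a(12)=-1167, a(13)=-299, a(14)=2633, a(15)=-2035, a(16)=-3231; answer -3231
Part II: W1 = -3231; r = 6; total draws C(13,2) = 78; complement C(7,2) = 21; favorable 78 - 21 = 57; P = 19/26; answer 19/26
Part III: W2 = 19/26; threaded value p + q = 45; d = 35; cross terms: (35*3 - 8*-4)=137, (8*17 - -2*3)=142, (-2*7 - -8*17)=122, (-8*9 - -30*7)=138, (-30*-4 - 35*9)=-195; twice the area = |344| = 344; area = 172; answer 172
Part IV: W3 = 172; threaded value p + q = 173; m = 4; remainder = value at the root: -9*(4)^4 - 2*(4)^3 + 1*(4)^2 - 8*(4)^1 + 6 = (-2304) + (-128) + (16) + (-32) + (6) = -2442; answer -2442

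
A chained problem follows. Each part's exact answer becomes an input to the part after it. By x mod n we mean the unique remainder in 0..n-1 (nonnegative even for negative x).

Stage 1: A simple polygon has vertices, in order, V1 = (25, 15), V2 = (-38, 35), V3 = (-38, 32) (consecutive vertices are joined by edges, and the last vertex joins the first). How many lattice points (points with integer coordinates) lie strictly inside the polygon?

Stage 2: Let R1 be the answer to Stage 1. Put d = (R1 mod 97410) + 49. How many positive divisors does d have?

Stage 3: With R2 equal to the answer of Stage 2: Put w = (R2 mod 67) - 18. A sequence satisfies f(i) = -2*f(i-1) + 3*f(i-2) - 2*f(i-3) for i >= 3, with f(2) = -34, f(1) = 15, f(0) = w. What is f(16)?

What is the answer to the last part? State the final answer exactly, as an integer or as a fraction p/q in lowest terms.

-403548350

Stage 1: cross terms: (25*35 - -38*15)=1445, (-38*32 - -38*35)=114, (-38*15 - 25*32)=-1370; twice the area = |189| = 189; area = 189/2; boundary points = 1 + 3 + 1 = 5; strictly interior points = area - boundary/2 + 1 = 93; answer 93
Stage 2: R1 = 93; d = 142; 142 = 2 * 71; number of divisors = (1+1) * (1+1) = 4; answer 4
Stage 3: R2 = 4; w = -14; f(3) = -2*(-34) + 3*(15) - 2*(-14) = 141; iterating: f(3)=141, f(4)=-414, f(5)=1319, f(6)=-4162, f(7)=13109, f(8)=-41342, f(9)=130335, f(10)=-410914, f(11)=1295517, f(12)=-4084446, f(13)=12877271, f(14)=-40598914, f(15)=127998533, f(16)=-403548350; answer -403548350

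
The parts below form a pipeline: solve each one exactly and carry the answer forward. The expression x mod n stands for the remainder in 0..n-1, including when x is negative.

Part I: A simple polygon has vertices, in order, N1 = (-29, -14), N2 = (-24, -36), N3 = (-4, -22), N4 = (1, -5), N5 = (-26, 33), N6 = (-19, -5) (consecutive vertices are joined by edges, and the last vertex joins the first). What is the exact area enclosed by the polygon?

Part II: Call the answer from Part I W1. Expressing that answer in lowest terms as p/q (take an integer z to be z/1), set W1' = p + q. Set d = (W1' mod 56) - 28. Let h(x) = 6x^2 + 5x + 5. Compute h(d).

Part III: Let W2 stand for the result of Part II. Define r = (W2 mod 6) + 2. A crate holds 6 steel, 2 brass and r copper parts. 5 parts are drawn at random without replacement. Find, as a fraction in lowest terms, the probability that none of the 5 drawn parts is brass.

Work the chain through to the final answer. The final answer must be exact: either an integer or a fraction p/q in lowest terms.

7/22

Part I: cross terms: (-29*-36 - -24*-14)=708, (-24*-22 - -4*-36)=384, (-4*-5 - 1*-22)=42, (1*33 - -26*-5)=-97, (-26*-5 - -19*33)=757, (-19*-14 - -29*-5)=121; twice the area = |1915| = 1915; area = 1915/2; answer 1915/2
Part II: W1 = 1915/2; threaded value p + q = 1917; d = -15; 6*(-15)^2 + 5*(-15)^1 + 5 = (1350) + (-75) + (5) = 1280; answer 1280
Part III: W2 = 1280; r = 4; total draws C(12,5) = 792; favorable C(10,5) = 252; P = 7/22; answer 7/22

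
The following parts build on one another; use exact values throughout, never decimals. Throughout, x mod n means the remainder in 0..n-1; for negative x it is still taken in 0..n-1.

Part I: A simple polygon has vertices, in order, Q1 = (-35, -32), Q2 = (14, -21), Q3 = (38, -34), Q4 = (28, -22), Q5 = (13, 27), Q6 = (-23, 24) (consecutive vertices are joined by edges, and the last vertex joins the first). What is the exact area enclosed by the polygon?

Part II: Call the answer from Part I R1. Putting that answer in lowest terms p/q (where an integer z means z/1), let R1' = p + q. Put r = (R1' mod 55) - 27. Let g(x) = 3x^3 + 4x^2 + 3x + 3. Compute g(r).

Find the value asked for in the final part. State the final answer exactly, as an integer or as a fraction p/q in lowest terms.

Part I: cross terms: (-35*-21 - 14*-32)=1183, (14*-34 - 38*-21)=322, (38*-22 - 28*-34)=116, (28*27 - 13*-22)=1042, (13*24 - -23*27)=933, (-23*-32 - -35*24)=1576; twice the area = |5172| = 5172; area = 2586; answer 2586
Part II: R1 = 2586; threaded value p + q = 2587; r = -25; 3*(-25)^3 + 4*(-25)^2 + 3*(-25)^1 + 3 = (-46875) + (2500) + (-75) + (3) = -44447; answer -44447

-44447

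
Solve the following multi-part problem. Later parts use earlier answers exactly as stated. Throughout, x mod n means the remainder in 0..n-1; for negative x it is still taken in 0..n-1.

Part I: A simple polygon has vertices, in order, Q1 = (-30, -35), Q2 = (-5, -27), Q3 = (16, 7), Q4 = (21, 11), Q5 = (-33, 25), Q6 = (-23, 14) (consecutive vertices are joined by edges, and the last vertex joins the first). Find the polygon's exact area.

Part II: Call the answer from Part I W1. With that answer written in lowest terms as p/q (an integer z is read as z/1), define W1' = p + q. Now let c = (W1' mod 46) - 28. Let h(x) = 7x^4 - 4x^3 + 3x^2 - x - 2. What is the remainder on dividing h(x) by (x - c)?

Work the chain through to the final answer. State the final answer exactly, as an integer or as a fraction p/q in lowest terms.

4953

Part I: cross terms: (-30*-27 - -5*-35)=635, (-5*7 - 16*-27)=397, (16*11 - 21*7)=29, (21*25 - -33*11)=888, (-33*14 - -23*25)=113, (-23*-35 - -30*14)=1225; twice the area = |3287| = 3287; area = 3287/2; answer 3287/2
Part II: W1 = 3287/2; threaded value p + q = 3289; c = -5; remainder = value at the root: 7*(-5)^4 - 4*(-5)^3 + 3*(-5)^2 - 1*(-5)^1 - 2 = (4375) + (500) + (75) + (5) + (-2) = 4953; answer 4953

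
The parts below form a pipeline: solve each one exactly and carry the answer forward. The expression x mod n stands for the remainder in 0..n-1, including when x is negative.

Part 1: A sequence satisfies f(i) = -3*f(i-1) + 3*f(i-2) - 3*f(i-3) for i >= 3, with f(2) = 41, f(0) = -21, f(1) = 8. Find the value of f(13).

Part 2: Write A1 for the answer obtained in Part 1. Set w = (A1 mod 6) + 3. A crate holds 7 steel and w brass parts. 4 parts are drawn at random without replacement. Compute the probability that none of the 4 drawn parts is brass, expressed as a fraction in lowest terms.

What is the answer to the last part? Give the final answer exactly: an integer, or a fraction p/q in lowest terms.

1/6

Part 1: f(3) = -3*(41) + 3*(8) - 3*(-21) = -36; iterating: f(3)=-36, f(4)=207, f(5)=-852, f(6)=3285, f(7)=-13032, f(8)=51507, f(9)=-203472, f(10)=804033, f(11)=-3177036, f(12)=12553623, f(13)=-49604076; answer -49604076
Part 2: A1 = -49604076; w = 3; total draws C(10,4) = 210; favorable C(7,4) = 35; P = 1/6; answer 1/6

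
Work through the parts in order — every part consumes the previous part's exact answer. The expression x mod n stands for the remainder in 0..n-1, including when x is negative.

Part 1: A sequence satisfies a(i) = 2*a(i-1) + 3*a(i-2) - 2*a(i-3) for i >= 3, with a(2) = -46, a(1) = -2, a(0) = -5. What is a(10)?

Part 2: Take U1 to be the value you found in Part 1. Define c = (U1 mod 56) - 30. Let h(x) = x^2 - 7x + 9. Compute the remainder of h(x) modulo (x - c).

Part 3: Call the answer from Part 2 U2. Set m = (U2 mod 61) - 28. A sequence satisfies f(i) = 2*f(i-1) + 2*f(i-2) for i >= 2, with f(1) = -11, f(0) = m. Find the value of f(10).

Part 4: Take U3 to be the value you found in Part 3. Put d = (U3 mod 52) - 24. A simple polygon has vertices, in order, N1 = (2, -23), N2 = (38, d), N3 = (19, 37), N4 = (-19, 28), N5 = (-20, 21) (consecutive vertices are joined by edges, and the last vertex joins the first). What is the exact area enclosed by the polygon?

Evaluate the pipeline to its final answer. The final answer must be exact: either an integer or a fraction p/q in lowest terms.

Part 1: a(3) = 2*(-46) + 3*(-2) - 2*(-5) = -88; iterating: a(3)=-88, a(4)=-310, a(5)=-792, a(6)=-2338, a(7)=-6432, a(8)=-18294, a(9)=-51208, a(10)=-144434; answer -144434
Part 2: U1 = -144434; c = 16; remainder = value at the root: 1*(16)^2 - 7*(16)^1 + 9 = (256) + (-112) + (9) = 153; answer 153
Part 3: U2 = 153; m = 3; f(2) = 2*(-11) + 2*(3) = -16; iterating: f(2)=-16, f(3)=-54, f(4)=-140, f(5)=-388, f(6)=-1056, f(7)=-2888, f(8)=-7888, f(9)=-21552, f(10)=-58880; answer -58880
Part 4: U3 = -58880; d = 12; cross terms: (2*12 - 38*-23)=898, (38*37 - 19*12)=1178, (19*28 - -19*37)=1235, (-19*21 - -20*28)=161, (-20*-23 - 2*21)=418; twice the area = |3890| = 3890; area = 1945; answer 1945

1945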